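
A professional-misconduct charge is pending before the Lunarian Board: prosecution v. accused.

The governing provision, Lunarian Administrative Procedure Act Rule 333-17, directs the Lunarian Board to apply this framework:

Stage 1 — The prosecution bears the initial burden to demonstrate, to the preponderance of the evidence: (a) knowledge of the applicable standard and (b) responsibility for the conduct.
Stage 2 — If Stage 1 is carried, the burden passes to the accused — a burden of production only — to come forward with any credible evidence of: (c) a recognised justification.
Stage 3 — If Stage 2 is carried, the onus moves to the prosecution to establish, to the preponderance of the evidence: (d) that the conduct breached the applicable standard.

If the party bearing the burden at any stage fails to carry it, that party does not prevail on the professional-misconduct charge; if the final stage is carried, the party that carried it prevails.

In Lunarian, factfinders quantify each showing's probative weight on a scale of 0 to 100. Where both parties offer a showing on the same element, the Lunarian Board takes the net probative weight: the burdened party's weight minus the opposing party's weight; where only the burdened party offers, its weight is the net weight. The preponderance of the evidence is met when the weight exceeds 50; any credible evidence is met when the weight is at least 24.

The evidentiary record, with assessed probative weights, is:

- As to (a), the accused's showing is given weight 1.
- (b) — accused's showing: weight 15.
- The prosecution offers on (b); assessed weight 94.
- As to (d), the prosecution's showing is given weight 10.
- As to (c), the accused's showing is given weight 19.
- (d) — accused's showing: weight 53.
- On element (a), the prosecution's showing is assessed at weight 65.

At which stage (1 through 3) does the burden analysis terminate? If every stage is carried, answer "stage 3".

Stage 1 — burden on prosecution; standard: the preponderance of the evidence (weight exceeds 50).
    (a): 65 − 1 = 64 > 50 [met]
    (b): 94 − 15 = 79 > 50 [met]
  Stage 1 carried; the burden shifts to the accused.
Stage 2 — burden on accused; standard: any credible evidence (weight is at least 24).
    (c): 19 < 24 [not met]
  Not every element is met, so the accused fails to carry Stage 2.
So the prosecution prevails.

stage 2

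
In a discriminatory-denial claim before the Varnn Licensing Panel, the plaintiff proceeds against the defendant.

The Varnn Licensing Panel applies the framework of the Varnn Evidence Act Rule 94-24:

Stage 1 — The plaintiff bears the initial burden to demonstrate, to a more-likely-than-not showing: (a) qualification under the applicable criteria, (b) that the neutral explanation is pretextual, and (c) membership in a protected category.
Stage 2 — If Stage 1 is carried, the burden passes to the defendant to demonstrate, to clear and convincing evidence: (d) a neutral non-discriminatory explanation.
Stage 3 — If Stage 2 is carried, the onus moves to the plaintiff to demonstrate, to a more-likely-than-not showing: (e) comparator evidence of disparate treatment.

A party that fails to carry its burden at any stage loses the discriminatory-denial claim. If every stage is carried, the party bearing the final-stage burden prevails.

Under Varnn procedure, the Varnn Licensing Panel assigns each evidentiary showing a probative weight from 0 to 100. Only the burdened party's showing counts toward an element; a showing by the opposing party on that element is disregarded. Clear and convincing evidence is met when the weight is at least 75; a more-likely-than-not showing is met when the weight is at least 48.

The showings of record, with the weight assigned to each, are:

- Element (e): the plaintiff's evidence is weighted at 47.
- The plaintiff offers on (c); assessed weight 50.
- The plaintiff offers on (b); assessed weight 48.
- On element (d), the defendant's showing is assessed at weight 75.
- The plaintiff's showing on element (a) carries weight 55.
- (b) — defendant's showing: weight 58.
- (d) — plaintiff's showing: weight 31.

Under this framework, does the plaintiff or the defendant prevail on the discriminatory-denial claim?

Stage 1 (plaintiff, a more-likely-than-not showing, weight is at least 48): (a) 55 ≥ 48 — meets; (b) 48 (defendant's 58 disregarded) ≥ 48 — meets; (c) 50 ≥ 48 — meets.
  The plaintiff carries Stage 1; the defendant now bears the burden.
Stage 2 (defendant, clear and convincing evidence, weight is at least 75): (d) 75 (plaintiff's 31 disregarded) ≥ 75 — meets.
  All elements met. The burden passes to the plaintiff.
Stage 3 (plaintiff, a more-likely-than-not showing, weight is at least 48): (e) 47 < 48 — fails.
  Stage 3 not carried; the plaintiff fails its burden.
The defendant prevails.

defendant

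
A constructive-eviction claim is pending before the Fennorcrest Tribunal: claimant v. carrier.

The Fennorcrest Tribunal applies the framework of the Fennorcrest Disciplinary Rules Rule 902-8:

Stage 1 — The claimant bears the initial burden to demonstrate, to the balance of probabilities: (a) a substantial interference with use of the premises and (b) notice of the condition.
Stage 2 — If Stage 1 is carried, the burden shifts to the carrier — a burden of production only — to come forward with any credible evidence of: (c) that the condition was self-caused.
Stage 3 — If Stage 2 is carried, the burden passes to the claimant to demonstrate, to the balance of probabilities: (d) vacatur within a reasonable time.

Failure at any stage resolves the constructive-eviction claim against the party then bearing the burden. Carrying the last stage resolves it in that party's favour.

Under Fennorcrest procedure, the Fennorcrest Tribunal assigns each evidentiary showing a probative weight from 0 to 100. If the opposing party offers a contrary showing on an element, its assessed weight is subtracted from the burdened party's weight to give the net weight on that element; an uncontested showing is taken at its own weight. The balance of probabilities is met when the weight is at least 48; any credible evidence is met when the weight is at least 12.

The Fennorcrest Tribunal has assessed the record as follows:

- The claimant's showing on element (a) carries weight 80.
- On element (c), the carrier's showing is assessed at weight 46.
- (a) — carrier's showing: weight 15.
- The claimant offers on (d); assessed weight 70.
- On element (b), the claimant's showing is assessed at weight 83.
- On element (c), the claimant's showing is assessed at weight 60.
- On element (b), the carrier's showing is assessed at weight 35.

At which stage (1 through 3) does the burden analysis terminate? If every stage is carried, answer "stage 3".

stage 2

Stage 1 — burden on claimant; standard: the balance of probabilities (weight is at least 48).
    (a): 80 − 15 = 65 ≥ 48 [met]
    (b): 83 − 35 = 48 ≥ 48 [met]
  The claimant carries Stage 1; the carrier now bears the burden.
Stage 2 — burden on carrier; standard: any credible evidence (weight is at least 12).
    (c): 46 − 60 = -14 < 12 [not met]
  The carrier does not carry Stage 2.
The claimant prevails.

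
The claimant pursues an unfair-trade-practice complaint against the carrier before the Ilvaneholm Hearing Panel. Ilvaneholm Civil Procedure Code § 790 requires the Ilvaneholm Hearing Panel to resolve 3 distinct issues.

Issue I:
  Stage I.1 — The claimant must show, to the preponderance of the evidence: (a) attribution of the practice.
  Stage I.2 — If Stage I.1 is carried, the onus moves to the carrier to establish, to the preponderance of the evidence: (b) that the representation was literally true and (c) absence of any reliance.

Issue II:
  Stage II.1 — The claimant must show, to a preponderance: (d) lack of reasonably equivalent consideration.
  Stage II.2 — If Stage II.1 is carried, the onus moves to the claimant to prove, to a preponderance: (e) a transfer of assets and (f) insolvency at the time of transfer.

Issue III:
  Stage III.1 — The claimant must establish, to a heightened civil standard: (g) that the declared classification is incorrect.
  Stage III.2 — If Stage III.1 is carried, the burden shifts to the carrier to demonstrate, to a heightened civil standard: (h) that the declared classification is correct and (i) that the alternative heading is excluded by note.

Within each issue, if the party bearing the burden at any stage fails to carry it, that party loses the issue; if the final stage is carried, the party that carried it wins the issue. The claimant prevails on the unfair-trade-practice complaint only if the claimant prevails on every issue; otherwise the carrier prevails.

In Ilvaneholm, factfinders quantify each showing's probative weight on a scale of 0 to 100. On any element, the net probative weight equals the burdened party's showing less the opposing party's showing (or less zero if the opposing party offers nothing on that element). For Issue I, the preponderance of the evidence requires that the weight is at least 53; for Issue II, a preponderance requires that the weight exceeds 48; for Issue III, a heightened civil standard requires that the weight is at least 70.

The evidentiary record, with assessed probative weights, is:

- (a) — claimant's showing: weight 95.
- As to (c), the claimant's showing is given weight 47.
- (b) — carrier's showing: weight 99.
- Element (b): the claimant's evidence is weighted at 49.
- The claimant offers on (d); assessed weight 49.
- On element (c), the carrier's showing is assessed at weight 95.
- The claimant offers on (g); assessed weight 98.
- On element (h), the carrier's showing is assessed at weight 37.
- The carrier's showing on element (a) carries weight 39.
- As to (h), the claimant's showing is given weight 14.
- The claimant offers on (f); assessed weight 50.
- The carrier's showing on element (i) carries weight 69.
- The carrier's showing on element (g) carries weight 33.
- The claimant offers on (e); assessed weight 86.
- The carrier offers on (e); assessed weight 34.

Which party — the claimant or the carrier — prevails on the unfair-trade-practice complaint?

carrier

— Issue I —
Stage I.1 (claimant, the preponderance of the evidence, weight is at least 53): (a) net 95−39=56 ≥ 53 — meets.
  Stage I.1 carried; the burden shifts to the carrier.
Stage I.2 (carrier, the preponderance of the evidence, weight is at least 53): (b) net 99−49=50 < 53 — fails; (c) net 95−47=48 < 53 — fails.
  Stage I.2 not carried; the carrier fails its burden.
The analysis ends at Stage I.2; the claimant prevails on this issue.
— Issue II —
Stage II.1 (claimant, a preponderance, weight exceeds 48): (d) 49 > 48 — meets.
  All elements met. The claimant retains the burden for Stage II.2.
Stage II.2 (claimant, a preponderance, weight exceeds 48): (e) net 86−34=52 > 48 — meets; (f) 50 > 48 — meets.
  The claimant carries the last stage.
All stages carried — the claimant prevails on this issue.
— Issue III —
Stage III.1 — burden on claimant; standard: a heightened civil standard (weight is at least 70).
    (g): 98 − 33 = 65 < 70 [not met]
  The claimant does not carry Stage III.1.
The carrier prevails on this issue.
Per-issue: Issue I → claimant; Issue II → claimant; Issue III → carrier. The claimant must prevail on every issue; overall, the carrier prevails.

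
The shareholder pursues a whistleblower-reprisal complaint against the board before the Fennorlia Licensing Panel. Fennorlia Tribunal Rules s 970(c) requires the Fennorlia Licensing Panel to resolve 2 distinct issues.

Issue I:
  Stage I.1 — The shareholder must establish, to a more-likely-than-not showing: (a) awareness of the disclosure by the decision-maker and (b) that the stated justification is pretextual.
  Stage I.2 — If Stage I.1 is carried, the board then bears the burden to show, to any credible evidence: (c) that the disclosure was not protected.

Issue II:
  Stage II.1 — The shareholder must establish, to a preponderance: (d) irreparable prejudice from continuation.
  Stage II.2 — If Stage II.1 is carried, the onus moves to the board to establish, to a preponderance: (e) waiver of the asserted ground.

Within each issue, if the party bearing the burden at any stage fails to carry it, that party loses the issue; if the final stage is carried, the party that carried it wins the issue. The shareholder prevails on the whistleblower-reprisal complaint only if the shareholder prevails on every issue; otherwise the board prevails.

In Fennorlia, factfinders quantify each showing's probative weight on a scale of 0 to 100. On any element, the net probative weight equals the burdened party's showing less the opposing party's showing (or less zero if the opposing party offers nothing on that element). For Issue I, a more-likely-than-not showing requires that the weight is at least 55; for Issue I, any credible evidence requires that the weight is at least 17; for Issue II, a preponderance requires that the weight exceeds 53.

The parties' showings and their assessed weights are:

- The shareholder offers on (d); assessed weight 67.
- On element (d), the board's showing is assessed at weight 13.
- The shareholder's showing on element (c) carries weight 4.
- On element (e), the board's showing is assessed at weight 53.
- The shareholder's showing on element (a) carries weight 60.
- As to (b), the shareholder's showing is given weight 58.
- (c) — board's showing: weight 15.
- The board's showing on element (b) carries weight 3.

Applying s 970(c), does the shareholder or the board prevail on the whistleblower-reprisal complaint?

shareholder

— Issue I —
Stage I.1 (shareholder, a more-likely-than-not showing, weight is at least 55): (a) 60 ≥ 55 — meets; (b) net 58−3=55 ≥ 55 — meets.
  Stage I.1 carried; the burden shifts to the board.
Stage I.2 (board, any credible evidence, weight is at least 17): (c) net 15−4=11 < 17 — fails.
  Stage I.2 not carried; the board fails its burden.
The shareholder prevails on this issue.
— Issue II —
Stage II.1 — burden on shareholder; standard: a preponderance (weight exceeds 53).
    (d): 67 − 13 = 54 > 53 [met]
  Stage II.1 carried; the burden shifts to the board.
Stage II.2 — burden on board; standard: a preponderance (weight exceeds 53).
    (e): 53 ≤ 53 [not met]
  The board does not carry Stage II.2.
The shareholder prevails on this issue.
Per-issue: Issue I → shareholder; Issue II → shareholder. The shareholder must prevail on every issue; overall, the shareholder prevails.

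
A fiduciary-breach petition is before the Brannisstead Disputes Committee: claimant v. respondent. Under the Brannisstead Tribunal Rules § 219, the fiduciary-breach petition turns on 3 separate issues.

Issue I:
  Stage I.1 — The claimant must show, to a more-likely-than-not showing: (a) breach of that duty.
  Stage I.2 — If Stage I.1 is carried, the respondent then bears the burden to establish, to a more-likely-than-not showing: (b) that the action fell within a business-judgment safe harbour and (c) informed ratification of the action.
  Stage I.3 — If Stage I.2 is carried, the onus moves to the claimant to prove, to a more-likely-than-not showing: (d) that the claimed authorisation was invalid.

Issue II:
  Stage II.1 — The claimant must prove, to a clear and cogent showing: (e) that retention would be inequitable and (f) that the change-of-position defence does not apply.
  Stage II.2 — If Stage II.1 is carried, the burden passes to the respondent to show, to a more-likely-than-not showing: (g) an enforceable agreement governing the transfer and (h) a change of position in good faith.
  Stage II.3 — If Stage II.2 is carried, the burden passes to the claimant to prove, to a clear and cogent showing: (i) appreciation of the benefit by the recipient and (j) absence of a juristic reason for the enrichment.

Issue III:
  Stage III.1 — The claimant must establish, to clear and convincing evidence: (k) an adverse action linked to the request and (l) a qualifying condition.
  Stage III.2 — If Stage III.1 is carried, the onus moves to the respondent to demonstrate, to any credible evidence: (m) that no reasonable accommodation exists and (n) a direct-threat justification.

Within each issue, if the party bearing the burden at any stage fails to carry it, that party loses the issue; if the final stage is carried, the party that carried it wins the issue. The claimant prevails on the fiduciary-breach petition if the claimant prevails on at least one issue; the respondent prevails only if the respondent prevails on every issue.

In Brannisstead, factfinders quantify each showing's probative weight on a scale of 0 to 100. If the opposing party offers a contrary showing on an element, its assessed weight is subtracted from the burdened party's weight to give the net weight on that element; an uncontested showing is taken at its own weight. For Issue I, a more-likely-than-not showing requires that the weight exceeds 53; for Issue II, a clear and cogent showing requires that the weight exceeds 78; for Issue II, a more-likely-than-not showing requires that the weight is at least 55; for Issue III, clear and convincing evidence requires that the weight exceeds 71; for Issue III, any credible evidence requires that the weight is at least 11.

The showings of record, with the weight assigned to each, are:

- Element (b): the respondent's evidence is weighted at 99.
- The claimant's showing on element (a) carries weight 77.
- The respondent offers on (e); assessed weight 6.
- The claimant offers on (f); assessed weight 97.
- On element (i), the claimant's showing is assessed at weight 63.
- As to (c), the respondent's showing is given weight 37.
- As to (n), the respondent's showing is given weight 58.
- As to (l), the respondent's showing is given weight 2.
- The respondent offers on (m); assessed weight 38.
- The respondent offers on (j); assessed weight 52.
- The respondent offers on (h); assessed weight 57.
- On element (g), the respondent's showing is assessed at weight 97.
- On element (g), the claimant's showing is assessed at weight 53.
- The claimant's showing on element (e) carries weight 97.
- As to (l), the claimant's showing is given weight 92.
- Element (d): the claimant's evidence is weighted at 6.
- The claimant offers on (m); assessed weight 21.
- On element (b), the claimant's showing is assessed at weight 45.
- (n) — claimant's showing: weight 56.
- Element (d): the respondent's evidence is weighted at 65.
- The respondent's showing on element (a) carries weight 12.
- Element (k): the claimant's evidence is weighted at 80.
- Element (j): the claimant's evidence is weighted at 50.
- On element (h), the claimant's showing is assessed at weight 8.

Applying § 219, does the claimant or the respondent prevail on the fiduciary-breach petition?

— Issue I —
Stage I.1 (claimant, a more-likely-than-not showing, weight exceeds 53): (a) net 77−12=65 > 53 — meets.
  Stage I.1 carried; the burden shifts to the respondent.
Stage I.2 (respondent, a more-likely-than-not showing, weight exceeds 53): (b) net 99−45=54 > 53 — meets; (c) 37 ≤ 53 — fails.
  The respondent does not carry Stage I.2.
The analysis ends at Stage I.2; the claimant prevails on this issue.
— Issue II —
Stage II.1 — burden on claimant; standard: a clear and cogent showing (weight exceeds 78).
    (e): 97 − 6 = 91 > 78 [met]
    (f): 97 > 78 [met]
  Stage II.1 is satisfied; the onus moves to the respondent.
Stage II.2 — burden on respondent; standard: a more-likely-than-not showing (weight is at least 55).
    (g): 97 − 53 = 44 < 55 [not met]
    (h): 57 − 8 = 49 < 55 [not met]
  Stage II.2 not carried; the respondent fails its burden.
The claimant prevails on this issue.
— Issue III —
Stage III.1 (claimant, clear and convincing evidence, weight exceeds 71): (k) 80 > 71 — meets; (l) net 92−2=90 > 71 — meets.
  Stage III.1 is satisfied; the onus moves to the respondent.
Stage III.2 (respondent, any credible evidence, weight is at least 11): (m) net 38−21=17 ≥ 11 — meets; (n) net 58−56=2 < 11 — fails.
  Not every element is met, so the respondent fails to carry Stage III.2.
The analysis ends at Stage III.2; the claimant prevails on this issue.
Per-issue: Issue I → claimant; Issue II → claimant; Issue III → claimant. The claimant must prevail on at least one issue; overall, the claimant prevails.

claimant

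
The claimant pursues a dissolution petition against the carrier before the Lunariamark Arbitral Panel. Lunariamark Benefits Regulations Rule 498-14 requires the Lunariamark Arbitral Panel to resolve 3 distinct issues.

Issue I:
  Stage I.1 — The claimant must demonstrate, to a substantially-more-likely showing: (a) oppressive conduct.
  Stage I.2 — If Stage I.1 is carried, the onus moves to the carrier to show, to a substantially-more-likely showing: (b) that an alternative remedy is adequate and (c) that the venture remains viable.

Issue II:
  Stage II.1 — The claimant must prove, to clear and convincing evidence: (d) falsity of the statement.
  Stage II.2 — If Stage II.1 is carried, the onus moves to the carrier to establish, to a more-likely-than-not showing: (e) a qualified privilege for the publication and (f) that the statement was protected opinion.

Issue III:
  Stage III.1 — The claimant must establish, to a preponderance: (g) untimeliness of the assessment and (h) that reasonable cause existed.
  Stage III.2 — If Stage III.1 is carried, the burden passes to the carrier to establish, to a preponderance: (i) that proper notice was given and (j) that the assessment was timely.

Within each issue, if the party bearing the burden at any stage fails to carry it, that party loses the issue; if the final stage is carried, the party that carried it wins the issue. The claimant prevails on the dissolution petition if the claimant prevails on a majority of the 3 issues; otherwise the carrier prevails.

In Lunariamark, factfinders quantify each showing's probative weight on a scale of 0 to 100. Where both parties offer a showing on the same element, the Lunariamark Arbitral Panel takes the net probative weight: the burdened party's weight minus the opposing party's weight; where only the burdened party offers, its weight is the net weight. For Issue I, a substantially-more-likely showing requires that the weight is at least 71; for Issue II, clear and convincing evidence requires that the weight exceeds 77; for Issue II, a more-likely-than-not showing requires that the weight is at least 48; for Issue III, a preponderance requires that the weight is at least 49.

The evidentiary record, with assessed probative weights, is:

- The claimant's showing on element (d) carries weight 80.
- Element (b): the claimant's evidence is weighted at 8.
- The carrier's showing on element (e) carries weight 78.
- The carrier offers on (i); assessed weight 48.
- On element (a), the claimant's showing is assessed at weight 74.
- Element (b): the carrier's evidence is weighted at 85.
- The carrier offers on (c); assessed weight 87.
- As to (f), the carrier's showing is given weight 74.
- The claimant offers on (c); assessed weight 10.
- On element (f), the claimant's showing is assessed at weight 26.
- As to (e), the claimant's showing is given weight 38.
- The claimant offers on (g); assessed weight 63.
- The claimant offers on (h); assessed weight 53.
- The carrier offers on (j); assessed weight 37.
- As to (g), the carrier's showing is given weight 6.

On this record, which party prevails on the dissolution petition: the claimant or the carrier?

— Issue I —
Stage I.1 — burden on claimant; standard: a substantially-more-likely showing (weight is at least 71).
    (a): 74 ≥ 71 [met]
  Stage I.1 is satisfied; the onus moves to the carrier.
Stage I.2 — burden on carrier; standard: a substantially-more-likely showing (weight is at least 71).
    (b): 85 − 8 = 77 ≥ 71 [met]
    (c): 87 − 10 = 77 ≥ 71 [met]
  The carrier carries the last stage.
Every stage carried; the carrier prevails on this issue.
— Issue II —
Stage II.1 — burden on claimant; standard: clear and convincing evidence (weight exceeds 77).
    (d): 80 > 77 [met]
  Stage II.1 is satisfied; the onus moves to the carrier.
Stage II.2 — burden on carrier; standard: a more-likely-than-not showing (weight is at least 48).
    (e): 78 − 38 = 40 < 48 [not met]
    (f): 74 − 26 = 48 ≥ 48 [met]
  Not every element is met, so the carrier fails to carry Stage II.2.
So the claimant prevails on this issue.
— Issue III —
Stage III.1 (claimant, a preponderance, weight is at least 49): (g) net 63−6=57 ≥ 49 — meets; (h) 53 ≥ 49 — meets.
  The claimant carries Stage III.1; the carrier now bears the burden.
Stage III.2 (carrier, a preponderance, weight is at least 49): (i) 48 < 49 — fails; (j) 37 < 49 — fails.
  Not every element is met, so the carrier fails to carry Stage III.2.
So the claimant prevails on this issue.
Per-issue: Issue I → carrier; Issue II → claimant; Issue III → claimant. The claimant must prevail on a majority of issues; overall, the claimant prevails.

claimant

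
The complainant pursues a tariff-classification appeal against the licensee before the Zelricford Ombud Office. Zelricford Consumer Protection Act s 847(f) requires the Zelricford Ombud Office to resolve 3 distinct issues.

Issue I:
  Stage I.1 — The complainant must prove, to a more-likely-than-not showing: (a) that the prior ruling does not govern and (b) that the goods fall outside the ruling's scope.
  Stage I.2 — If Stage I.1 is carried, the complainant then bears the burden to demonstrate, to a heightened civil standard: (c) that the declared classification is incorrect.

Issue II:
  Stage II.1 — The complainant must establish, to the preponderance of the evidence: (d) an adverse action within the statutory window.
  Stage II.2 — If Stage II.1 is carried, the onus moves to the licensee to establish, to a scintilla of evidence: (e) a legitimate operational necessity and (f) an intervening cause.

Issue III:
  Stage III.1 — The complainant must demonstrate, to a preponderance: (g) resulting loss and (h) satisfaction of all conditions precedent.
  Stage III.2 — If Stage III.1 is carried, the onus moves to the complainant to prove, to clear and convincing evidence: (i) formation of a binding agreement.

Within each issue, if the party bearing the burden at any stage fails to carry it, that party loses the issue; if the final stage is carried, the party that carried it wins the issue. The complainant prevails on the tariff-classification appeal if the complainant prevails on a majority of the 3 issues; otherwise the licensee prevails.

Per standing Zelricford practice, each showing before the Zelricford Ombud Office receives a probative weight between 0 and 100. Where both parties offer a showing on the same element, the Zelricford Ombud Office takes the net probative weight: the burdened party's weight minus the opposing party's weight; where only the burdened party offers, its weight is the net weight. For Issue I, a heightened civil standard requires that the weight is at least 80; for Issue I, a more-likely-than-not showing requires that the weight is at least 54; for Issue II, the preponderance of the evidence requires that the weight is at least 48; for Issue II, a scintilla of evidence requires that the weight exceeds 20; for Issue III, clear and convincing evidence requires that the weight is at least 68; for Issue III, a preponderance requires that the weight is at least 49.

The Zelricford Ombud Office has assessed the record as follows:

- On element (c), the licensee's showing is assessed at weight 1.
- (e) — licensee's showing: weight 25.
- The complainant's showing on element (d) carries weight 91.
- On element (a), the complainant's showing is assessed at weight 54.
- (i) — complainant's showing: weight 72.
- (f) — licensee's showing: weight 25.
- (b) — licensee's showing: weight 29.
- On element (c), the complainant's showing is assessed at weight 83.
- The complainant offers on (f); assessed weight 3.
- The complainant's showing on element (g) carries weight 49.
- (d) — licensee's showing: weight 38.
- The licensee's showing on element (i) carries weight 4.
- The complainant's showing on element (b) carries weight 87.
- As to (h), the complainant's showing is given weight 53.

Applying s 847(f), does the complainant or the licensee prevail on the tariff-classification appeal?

— Issue I —
Stage I.1 — burden on complainant; standard: a more-likely-than-not showing (weight is at least 54).
    (a): 54 ≥ 54 [met]
    (b): 87 − 29 = 58 ≥ 54 [met]
  Stage I.1 is satisfied; the complainant continues to bear the burden.
Stage I.2 — burden on complainant; standard: a heightened civil standard (weight is at least 80).
    (c): 83 − 1 = 82 ≥ 80 [met]
  Stage I.2 carried; the final stage is satisfied.
With every stage satisfied, the complainant prevails on this issue.
— Issue II —
At Stage II.1 the complainant must meet the preponderance of the evidence (weight is at least 48): on (d) the weight is 91 less the opposing 38 gives net 53, which does reach 48, so (d) meets the standard.
  Stage II.1 carried; the burden shifts to the licensee.
At Stage II.2 the licensee must meet a scintilla of evidence (weight exceeds 20): on (e) the weight is 25, which does exceed 20, so (e) meets the standard; on (f) the weight is 25 less the opposing 3 gives net 22, which does exceed 20, so (f) meets the standard.
  Stage II.2 carried; the final stage is satisfied.
With every stage satisfied, the licensee prevails on this issue.
— Issue III —
Stage III.1 — burden on complainant; standard: a preponderance (weight is at least 49).
    (g): 49 ≥ 49 [met]
    (h): 53 ≥ 49 [met]
  Stage III.1 carried; the burden remains with the complainant.
Stage III.2 — burden on complainant; standard: clear and convincing evidence (weight is at least 68).
    (i): 72 − 4 = 68 ≥ 68 [met]
  Stage III.2 carried; the final stage is satisfied.
All stages carried — the complainant prevails on this issue.
Per-issue: Issue I → complainant; Issue II → licensee; Issue III → complainant. The complainant must prevail on a majority of issues; overall, the complainant prevails.

complainant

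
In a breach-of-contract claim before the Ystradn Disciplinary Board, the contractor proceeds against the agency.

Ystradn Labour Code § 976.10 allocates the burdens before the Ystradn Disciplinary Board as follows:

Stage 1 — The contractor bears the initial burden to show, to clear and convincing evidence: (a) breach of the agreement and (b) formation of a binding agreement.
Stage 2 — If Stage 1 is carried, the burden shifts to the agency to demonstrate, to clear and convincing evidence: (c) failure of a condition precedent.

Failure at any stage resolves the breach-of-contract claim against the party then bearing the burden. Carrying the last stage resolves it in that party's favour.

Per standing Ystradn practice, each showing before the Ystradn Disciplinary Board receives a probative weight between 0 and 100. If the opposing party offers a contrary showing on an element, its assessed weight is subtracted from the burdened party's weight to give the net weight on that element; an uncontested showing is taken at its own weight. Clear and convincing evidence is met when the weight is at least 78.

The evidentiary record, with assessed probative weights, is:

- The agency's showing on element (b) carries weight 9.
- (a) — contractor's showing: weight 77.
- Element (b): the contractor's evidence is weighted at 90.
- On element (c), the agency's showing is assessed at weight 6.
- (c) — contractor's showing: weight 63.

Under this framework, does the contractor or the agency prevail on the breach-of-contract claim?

agency

Stage 1 — burden on contractor; standard: clear and convincing evidence (weight is at least 78).
    (a): 77 < 78 [not met]
    (b): 90 − 9 = 81 ≥ 78 [met]
  Not every element is met, so the contractor fails to carry Stage 1.
The agency prevails.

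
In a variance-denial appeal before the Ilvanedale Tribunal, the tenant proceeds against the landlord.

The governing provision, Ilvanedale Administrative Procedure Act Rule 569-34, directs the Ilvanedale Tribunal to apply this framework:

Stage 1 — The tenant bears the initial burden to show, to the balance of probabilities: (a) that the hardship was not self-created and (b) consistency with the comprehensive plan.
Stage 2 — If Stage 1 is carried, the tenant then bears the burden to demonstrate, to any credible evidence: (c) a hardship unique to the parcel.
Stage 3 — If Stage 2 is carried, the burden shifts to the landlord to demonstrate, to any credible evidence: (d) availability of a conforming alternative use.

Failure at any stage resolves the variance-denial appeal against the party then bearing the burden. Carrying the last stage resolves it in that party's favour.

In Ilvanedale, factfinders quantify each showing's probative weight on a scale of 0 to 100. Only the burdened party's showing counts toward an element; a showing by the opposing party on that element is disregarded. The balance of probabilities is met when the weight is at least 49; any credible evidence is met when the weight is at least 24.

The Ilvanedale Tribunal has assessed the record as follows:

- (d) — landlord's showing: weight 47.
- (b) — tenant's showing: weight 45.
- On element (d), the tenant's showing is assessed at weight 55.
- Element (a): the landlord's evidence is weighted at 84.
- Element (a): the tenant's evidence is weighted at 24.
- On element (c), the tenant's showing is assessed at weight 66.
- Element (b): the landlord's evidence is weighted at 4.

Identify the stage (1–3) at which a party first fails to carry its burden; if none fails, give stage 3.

Stage 1 (tenant, the balance of probabilities, weight is at least 49): (a) 24 (landlord's 84 disregarded) < 49 — fails; (b) 45 (landlord's 4 disregarded) < 49 — fails.
  Not every element is met, so the tenant fails to carry Stage 1.
So the landlord prevails.

stage 1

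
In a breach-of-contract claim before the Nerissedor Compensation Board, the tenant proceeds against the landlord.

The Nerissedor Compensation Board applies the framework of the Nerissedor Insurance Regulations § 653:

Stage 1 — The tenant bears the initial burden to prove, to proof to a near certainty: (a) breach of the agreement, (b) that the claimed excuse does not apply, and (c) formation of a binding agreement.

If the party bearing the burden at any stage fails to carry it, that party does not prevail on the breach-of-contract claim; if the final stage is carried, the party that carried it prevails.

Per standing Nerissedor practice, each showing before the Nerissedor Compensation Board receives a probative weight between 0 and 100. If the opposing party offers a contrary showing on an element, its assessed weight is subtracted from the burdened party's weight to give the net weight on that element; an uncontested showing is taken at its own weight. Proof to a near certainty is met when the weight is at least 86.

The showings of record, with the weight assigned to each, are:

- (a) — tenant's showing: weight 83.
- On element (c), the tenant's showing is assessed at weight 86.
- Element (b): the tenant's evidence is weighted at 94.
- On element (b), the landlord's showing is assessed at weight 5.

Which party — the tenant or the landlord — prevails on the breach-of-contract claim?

Stage 1 — burden on tenant; standard: proof to a near certainty (weight is at least 86).
    (a): 83 < 86 [not met]
    (b): 94 − 5 = 89 ≥ 86 [met]
    (c): 86 ≥ 86 [met]
  Stage 1 not carried; the tenant fails its burden.
So the landlord prevails.

landlord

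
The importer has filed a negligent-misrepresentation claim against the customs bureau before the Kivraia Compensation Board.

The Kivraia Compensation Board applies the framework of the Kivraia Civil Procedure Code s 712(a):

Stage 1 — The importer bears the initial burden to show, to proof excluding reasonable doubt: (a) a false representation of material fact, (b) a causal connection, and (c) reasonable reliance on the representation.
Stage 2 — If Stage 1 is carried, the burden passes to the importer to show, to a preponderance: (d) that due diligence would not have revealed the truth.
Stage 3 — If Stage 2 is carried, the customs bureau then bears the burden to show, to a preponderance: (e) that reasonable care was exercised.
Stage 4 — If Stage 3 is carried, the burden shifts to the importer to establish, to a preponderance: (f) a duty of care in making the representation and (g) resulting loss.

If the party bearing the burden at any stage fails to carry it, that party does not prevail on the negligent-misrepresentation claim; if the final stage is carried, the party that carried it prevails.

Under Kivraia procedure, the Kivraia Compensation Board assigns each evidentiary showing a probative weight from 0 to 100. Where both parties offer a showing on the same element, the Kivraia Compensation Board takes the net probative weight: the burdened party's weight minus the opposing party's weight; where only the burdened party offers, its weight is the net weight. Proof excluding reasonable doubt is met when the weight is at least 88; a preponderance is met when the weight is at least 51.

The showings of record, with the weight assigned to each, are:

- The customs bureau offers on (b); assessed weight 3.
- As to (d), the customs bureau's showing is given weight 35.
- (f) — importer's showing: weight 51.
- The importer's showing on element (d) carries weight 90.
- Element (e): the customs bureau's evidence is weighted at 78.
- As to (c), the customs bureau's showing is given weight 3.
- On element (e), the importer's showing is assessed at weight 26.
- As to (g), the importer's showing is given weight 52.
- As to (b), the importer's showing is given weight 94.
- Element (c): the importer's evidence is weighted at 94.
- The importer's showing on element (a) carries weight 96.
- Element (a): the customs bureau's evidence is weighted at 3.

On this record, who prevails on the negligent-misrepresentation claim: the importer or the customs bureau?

Stage 1 (importer, proof excluding reasonable doubt, weight is at least 88): (a) net 96−3=93 ≥ 88 — meets; (b) net 94−3=91 ≥ 88 — meets; (c) net 94−3=91 ≥ 88 — meets.
  Stage 1 carried; the burden remains with the importer.
Stage 2 (importer, a preponderance, weight is at least 51): (d) net 90−35=55 ≥ 51 — meets.
  Stage 2 carried; the burden shifts to the customs bureau.
Stage 3 (customs bureau, a preponderance, weight is at least 51): (e) net 78−26=52 ≥ 51 — meets.
  The customs bureau carries Stage 3; the importer now bears the burden.
Stage 4 (importer, a preponderance, weight is at least 51): (f) 51 ≥ 51 — meets; (g) 52 ≥ 51 — meets.
  Stage 4 carried; the final stage is satisfied.
With every stage satisfied, the importer prevails.

importer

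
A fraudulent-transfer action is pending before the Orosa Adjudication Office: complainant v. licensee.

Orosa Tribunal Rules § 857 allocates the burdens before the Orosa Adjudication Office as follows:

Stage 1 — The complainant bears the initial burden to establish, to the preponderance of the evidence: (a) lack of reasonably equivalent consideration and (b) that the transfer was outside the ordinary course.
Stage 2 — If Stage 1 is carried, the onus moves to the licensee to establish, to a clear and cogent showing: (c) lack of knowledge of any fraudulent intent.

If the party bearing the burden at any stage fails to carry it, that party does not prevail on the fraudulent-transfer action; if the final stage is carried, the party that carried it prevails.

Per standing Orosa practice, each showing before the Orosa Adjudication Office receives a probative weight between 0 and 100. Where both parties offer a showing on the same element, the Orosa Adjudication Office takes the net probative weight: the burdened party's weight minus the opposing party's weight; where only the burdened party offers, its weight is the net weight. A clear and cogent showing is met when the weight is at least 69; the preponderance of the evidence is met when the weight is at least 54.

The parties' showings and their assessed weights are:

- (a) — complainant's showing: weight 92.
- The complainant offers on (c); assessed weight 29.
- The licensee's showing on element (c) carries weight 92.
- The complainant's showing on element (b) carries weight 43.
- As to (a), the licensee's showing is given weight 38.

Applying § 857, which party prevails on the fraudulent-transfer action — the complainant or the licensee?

Stage 1 (complainant, the preponderance of the evidence, weight is at least 54): (a) net 92−38=54 ≥ 54 — meets; (b) 43 < 54 — fails.
  Stage 1 not carried; the complainant fails its burden.
So the licensee prevails.

licensee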